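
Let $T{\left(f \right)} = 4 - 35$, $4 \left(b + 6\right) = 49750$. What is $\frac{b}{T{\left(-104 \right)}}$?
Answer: $- \frac{24863}{62} \approx -401.02$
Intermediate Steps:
$b = \frac{24863}{2}$ ($b = -6 + \frac{1}{4} \cdot 49750 = -6 + \frac{24875}{2} = \frac{24863}{2} \approx 12432.0$)
$T{\left(f \right)} = -31$ ($T{\left(f \right)} = 4 - 35 = -31$)
$\frac{b}{T{\left(-104 \right)}} = \frac{24863}{2 \left(-31\right)} = \frac{24863}{2} \left(- \frac{1}{31}\right) = - \frac{24863}{62}$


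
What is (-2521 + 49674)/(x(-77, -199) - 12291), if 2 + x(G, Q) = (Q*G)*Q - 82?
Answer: -47153/3061652 ≈ -0.015401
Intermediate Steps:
x(G, Q) = -84 + G*Q**2 (x(G, Q) = -2 + ((Q*G)*Q - 82) = -2 + ((G*Q)*Q - 82) = -2 + (G*Q**2 - 82) = -2 + (-82 + G*Q**2) = -84 + G*Q**2)
(-2521 + 49674)/(x(-77, -199) - 12291) = (-2521 + 49674)/((-84 - 77*(-199)**2) - 12291) = 47153/((-84 - 77*39601) - 12291) = 47153/((-84 - 3049277) - 12291) = 47153/(-3049361 - 12291) = 47153/(-3061652) = 47153*(-1/3061652) = -47153/3061652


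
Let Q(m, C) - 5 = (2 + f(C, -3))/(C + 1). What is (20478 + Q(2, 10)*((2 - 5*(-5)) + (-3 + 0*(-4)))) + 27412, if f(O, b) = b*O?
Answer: 527438/11 ≈ 47949.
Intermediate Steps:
f(O, b) = O*b
Q(m, C) = 5 + (2 - 3*C)/(1 + C) (Q(m, C) = 5 + (2 + C*(-3))/(C + 1) = 5 + (2 - 3*C)/(1 + C))
(20478 + Q(2, 10)*((2 - 5*(-5)) + (-3 + 0*(-4)))) + 27412 = (20478 + ((7 + 2*10)/(1 + 10))*((2 - 5*(-5)) + (-3 + 0*(-4)))) + 27412 = (20478 + ((7 + 20)/11)*((2 + 25) + (-3 + 0))) + 27412 = (20478 + ((1/11)*27)*(27 - 3)) + 27412 = (20478 + (27/11)*24) + 27412 = (20478 + 648/11) + 27412 = 225906/11 + 27412 = 527438/11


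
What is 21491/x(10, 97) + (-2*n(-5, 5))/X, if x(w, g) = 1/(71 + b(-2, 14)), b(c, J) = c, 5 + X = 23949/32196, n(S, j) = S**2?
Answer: 67734000683/45677 ≈ 1.4829e+6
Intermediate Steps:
X = -45677/10732 (X = -5 + 23949/32196 = -5 + 23949*(1/32196) = -5 + 7983/10732 = -45677/10732 ≈ -4.2561)
x(w, g) = 1/69 (x(w, g) = 1/(71 - 2) = 1/69)
21491/x(10, 97) + (-2*n(-5, 5))/X = 21491/(1/69) + (-2*(-5)**2)/(-45677/10732) = 21491*69 - 2*25*(-10732/45677) = 1482879 - 50*(-10732/45677) = 1482879 + 536600/45677 = 67734000683/45677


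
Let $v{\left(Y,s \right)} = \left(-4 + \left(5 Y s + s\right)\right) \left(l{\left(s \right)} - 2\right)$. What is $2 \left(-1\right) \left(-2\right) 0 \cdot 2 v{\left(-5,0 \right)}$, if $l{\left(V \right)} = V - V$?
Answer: $0$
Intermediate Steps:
$l{\left(V \right)} = 0$
$v{\left(Y,s \right)} = 8 - 2 s - 10 Y s$ ($v{\left(Y,s \right)} = \left(-4 + \left(5 Y s + s\right)\right) \left(0 - 2\right) = \left(-4 + \left(5 Y s + s\right)\right) \left(-2\right) = \left(-4 + \left(s + 5 Y s\right)\right) \left(-2\right) = \left(-4 + s + 5 Y s\right) \left(-2\right) = 8 - 2 s - 10 Y s$)
$2 \left(-1\right) \left(-2\right) 0 \cdot 2 v{\left(-5,0 \right)} = 2 \left(-1\right) \left(-2\right) 0 \cdot 2 \left(8 - 0 - \left(-50\right) 0\right) = 2 \cdot 2 \cdot 0 \cdot 2 \left(8 + 0 + 0\right) = 2 \cdot 0 \cdot 2 \cdot 8 = 2 \cdot 0 \cdot 8 = 0 \cdot 8 = 0$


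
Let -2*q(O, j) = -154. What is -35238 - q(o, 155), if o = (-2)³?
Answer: -35315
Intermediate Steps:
o = -8
q(O, j) = 77 (q(O, j) = -½*(-154) = 77)
-35238 - q(o, 155) = -35238 - 1*77 = -35238 - 77 = -35315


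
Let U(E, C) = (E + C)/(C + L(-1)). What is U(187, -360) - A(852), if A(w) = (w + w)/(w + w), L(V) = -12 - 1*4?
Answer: -203/376 ≈ -0.53989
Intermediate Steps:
L(V) = -16 (L(V) = -12 - 4 = -16)
A(w) = 1 (A(w) = (2*w)/((2*w)) = (2*w)*(1/(2*w)) = 1)
U(E, C) = (C + E)/(-16 + C) (U(E, C) = (E + C)/(C - 16) = (C + E)/(-16 + C))
U(187, -360) - A(852) = (-360 + 187)/(-16 - 360) - 1*1 = -173/(-376) - 1 = -1/376*(-173) - 1 = 173/376 - 1 = -203/376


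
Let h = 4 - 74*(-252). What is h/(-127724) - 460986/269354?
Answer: -7987870834/4300371287 ≈ -1.8575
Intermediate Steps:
h = 18652 (h = 4 + 18648 = 18652)
h/(-127724) - 460986/269354 = 18652/(-127724) - 460986/269354 = 18652*(-1/127724) - 460986*1/269354 = -4663/31931 - 230493/134677 = -7987870834/4300371287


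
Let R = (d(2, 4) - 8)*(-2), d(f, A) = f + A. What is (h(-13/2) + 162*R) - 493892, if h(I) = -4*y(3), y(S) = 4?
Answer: -493260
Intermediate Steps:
d(f, A) = A + f
h(I) = -16 (h(I) = -4*4 = -16)
R = 4 (R = ((4 + 2) - 8)*(-2) = (6 - 8)*(-2) = -2*(-2) = 4)
(h(-13/2) + 162*R) - 493892 = (-16 + 162*4) - 493892 = (-16 + 648) - 493892 = 632 - 493892 = -493260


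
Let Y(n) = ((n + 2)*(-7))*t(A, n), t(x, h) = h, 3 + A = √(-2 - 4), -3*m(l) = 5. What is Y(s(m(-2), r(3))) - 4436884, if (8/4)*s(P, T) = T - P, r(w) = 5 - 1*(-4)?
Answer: -39934420/9 ≈ -4.4372e+6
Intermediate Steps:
m(l) = -5/3 (m(l) = -⅓*5 = -5/3)
r(w) = 9 (r(w) = 5 + 4 = 9)
A = -3 + I*√6 (A = -3 + √(-2 - 4) = -3 + √(-6) = -3 + I*√6 ≈ -3.0 + 2.4495*I)
s(P, T) = T/2 - P/2 (s(P, T) = (T - P)/2 = T/2 - P/2)
Y(n) = n*(-14 - 7*n) (Y(n) = ((n + 2)*(-7))*n = ((2 + n)*(-7))*n = (-14 - 7*n)*n = n*(-14 - 7*n))
Y(s(m(-2), r(3))) - 4436884 = -7*((½)*9 - ½*(-5/3))*(2 + ((½)*9 - ½*(-5/3))) - 4436884 = -7*(9/2 + ⅚)*(2 + (9/2 + ⅚)) - 4436884 = -7*16/3*(2 + 16/3) - 4436884 = -7*16/3*22/3 - 4436884 = -2464/9 - 4436884 = -39934420/9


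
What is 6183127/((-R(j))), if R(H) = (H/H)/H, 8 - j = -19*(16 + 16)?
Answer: -3808806232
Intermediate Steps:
j = 616 (j = 8 - (-19)*(16 + 16) = 8 - (-19)*32 = 8 - 1*(-608) = 8 + 608 = 616)
R(H) = 1/H
6183127/((-R(j))) = 6183127/((-1/616)) = 6183127/((-1*1/616)) = 6183127/(-1/616) = 6183127*(-616) = -3808806232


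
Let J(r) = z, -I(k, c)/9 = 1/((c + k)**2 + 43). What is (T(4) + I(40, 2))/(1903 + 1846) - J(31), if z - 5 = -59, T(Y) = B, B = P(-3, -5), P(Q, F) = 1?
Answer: 365821720/6774443 ≈ 54.000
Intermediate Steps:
B = 1
T(Y) = 1
z = -54 (z = 5 - 59 = -54)
I(k, c) = -9/(43 + (c + k)**2) (I(k, c) = -9/((c + k)**2 + 43) = -9/(43 + (c + k)**2))
J(r) = -54
(T(4) + I(40, 2))/(1903 + 1846) - J(31) = (1 - 9/(43 + (2 + 40)**2))/(1903 + 1846) - 1*(-54) = (1 - 9/(43 + 42**2))/3749 + 54 = (1 - 9/(43 + 1764))*(1/3749) + 54 = (1 - 9/1807)*(1/3749) + 54 = (1798/1807)*(1/3749) + 54 = 1798/6774443 + 54 = 365821720/6774443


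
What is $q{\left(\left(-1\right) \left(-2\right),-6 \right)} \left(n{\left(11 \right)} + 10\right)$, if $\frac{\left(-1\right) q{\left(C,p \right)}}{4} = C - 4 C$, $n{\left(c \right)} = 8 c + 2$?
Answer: $2400$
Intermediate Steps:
$n{\left(c \right)} = 2 + 8 c$
$q{\left(C,p \right)} = 12 C$ ($q{\left(C,p \right)} = - 4 \left(C - 4 C\right) = - 4 \left(- 3 C\right) = 12 C$)
$q{\left(\left(-1\right) \left(-2\right),-6 \right)} \left(n{\left(11 \right)} + 10\right) = 12 \left(\left(-1\right) \left(-2\right)\right) \left(\left(2 + 8 \cdot 11\right) + 10\right) = 12 \cdot 2 \left(\left(2 + 88\right) + 10\right) = 24 \left(90 + 10\right) = 24 \cdot 100 = 2400$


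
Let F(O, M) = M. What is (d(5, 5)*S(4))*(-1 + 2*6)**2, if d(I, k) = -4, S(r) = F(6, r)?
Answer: -1936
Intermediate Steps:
S(r) = r
(d(5, 5)*S(4))*(-1 + 2*6)**2 = (-4*4)*(-1 + 2*6)**2 = -16*(-1 + 12)**2 = -16*11**2 = -16*121 = -1936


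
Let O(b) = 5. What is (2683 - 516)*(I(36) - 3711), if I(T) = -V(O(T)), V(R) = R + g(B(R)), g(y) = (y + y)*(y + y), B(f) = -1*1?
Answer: -8061240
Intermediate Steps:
B(f) = -1
g(y) = 4*y² (g(y) = (2*y)*(2*y) = 4*y²)
V(R) = 4 + R (V(R) = R + 4*(-1)² = R + 4*1 = R + 4 = 4 + R)
I(T) = -9 (I(T) = -(4 + 5) = -1*9 = -9)
(2683 - 516)*(I(36) - 3711) = (2683 - 516)*(-9 - 3711) = 2167*(-3720) = -8061240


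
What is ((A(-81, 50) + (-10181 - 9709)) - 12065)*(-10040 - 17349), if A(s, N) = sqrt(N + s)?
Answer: 875215495 - 27389*I*sqrt(31) ≈ 8.7522e+8 - 1.525e+5*I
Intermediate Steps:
((A(-81, 50) + (-10181 - 9709)) - 12065)*(-10040 - 17349) = ((sqrt(50 - 81) + (-10181 - 9709)) - 12065)*(-10040 - 17349) = ((sqrt(-31) - 19890) - 12065)*(-27389) = ((I*sqrt(31) - 19890) - 12065)*(-27389) = ((-19890 + I*sqrt(31)) - 12065)*(-27389) = (-31955 + I*sqrt(31))*(-27389) = 875215495 - 27389*I*sqrt(31)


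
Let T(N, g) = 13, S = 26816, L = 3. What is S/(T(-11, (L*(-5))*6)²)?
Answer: 26816/169 ≈ 158.67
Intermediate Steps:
S/(T(-11, (L*(-5))*6)²) = 26816/(13²) = 26816/169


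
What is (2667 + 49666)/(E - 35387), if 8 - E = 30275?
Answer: -52333/65654 ≈ -0.79710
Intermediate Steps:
E = -30267 (E = 8 - 1*30275 = 8 - 30275 = -30267)
(2667 + 49666)/(E - 35387) = (2667 + 49666)/(-30267 - 35387) = 52333/(-65654) = 52333*(-1/65654) = -52333/65654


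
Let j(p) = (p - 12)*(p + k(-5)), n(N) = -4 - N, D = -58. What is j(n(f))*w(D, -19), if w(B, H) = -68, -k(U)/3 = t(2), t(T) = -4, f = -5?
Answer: 9724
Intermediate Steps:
k(U) = 12 (k(U) = -3*(-4) = 12)
j(p) = (-12 + p)*(12 + p) (j(p) = (p - 12)*(p + 12) = (-12 + p)*(12 + p))
j(n(f))*w(D, -19) = (-144 + (-4 - 1*(-5))²)*(-68) = (-144 + (-4 + 5)²)*(-68) = (-144 + 1²)*(-68) = (-144 + 1)*(-68) = -143*(-68) = 9724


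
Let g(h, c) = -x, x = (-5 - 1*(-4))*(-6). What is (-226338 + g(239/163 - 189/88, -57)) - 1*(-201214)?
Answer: -25130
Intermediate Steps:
x = 6 (x = (-5 + 4)*(-6) = -1*(-6) = 6)
g(h, c) = -6 (g(h, c) = -1*6 = -6)
(-226338 + g(239/163 - 189/88, -57)) - 1*(-201214) = (-226338 - 6) - 1*(-201214) = -226344 + 201214 = -25130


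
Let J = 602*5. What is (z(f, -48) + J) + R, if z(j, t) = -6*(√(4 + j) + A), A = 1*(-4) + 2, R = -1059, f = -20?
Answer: 1963 - 24*I ≈ 1963.0 - 24.0*I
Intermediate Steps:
J = 3010
A = -2 (A = -4 + 2 = -2)
z(j, t) = 12 - 6*√(4 + j) (z(j, t) = -6*(√(4 + j) - 2) = -6*(-2 + √(4 + j)) = 12 - 6*√(4 + j))
(z(f, -48) + J) + R = ((12 - 6*√(4 - 20)) + 3010) - 1059 = ((12 - 24*I) + 3010) - 1059 = (3022 - 24*I) - 1059 = 1963 - 24*I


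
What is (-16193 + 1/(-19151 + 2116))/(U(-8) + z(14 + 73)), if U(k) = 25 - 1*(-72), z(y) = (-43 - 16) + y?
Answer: -275847756/2129375 ≈ -129.54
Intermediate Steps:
z(y) = -59 + y
U(k) = 97 (U(k) = 25 + 72 = 97)
(-16193 + 1/(-19151 + 2116))/(U(-8) + z(14 + 73)) = (-16193 + 1/(-19151 + 2116))/(97 + (-59 + (14 + 73))) = (-16193 + 1/(-17035))/(97 + (-59 + 87)) = (-16193 - 1/17035)/(97 + 28) = -275847756/17035/125 = -275847756/17035*1/125 = -275847756/2129375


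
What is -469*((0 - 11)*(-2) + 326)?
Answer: -163212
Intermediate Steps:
-469*((0 - 11)*(-2) + 326) = -469*(-11*(-2) + 326) = -469*(22 + 326) = -469*348 = -163212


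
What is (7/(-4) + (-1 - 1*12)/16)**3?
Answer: -68921/4096 ≈ -16.826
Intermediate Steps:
(7/(-4) + (-1 - 1*12)/16)**3 = (7*(-1/4) + (-1 - 12)*(1/16))**3 = (-7/4 - 13*1/16)**3 = (-7/4 - 13/16)**3 = (-41/16)**3 = -68921/4096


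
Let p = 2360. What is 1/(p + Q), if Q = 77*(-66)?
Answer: -1/2722 ≈ -0.00036738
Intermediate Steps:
Q = -5082
1/(p + Q) = 1/(2360 - 5082) = 1/(-2722) = -1/2722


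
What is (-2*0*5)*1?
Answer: 0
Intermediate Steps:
(-2*0*5)*1 = (0*5)*1 = 0*1 = 0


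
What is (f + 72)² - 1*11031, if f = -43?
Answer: -10190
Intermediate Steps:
(f + 72)² - 1*11031 = (-43 + 72)² - 1*11031 = 29² - 11031 = 841 - 11031 = -10190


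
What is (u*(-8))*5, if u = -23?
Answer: 920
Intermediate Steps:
(u*(-8))*5 = -23*(-8)*5 = 184*5 = 920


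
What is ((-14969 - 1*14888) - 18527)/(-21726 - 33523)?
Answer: 48384/55249 ≈ 0.87574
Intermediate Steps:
((-14969 - 1*14888) - 18527)/(-21726 - 33523) = ((-14969 - 14888) - 18527)/(-55249) = (-29857 - 18527)*(-1/55249) = -48384*(-1/55249) = 48384/55249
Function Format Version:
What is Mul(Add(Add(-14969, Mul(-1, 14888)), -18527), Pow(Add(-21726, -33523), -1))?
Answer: Rational(48384, 55249) ≈ 0.87574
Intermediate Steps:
Mul(Add(Add(-14969, Mul(-1, 14888)), -18527), Pow(Add(-21726, -33523), -1)) = Mul(Add(Add(-14969, -14888), -18527), Pow(-55249, -1)) = Mul(Add(-29857, -18527), Rational(-1, 55249)) = Mul(-48384, Rational(-1, 55249)) = Rational(48384, 55249)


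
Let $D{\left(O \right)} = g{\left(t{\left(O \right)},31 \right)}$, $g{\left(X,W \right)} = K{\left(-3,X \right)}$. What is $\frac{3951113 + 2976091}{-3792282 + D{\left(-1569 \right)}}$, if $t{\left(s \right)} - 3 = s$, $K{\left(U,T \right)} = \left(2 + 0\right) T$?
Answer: $- \frac{1154534}{632569} \approx -1.8252$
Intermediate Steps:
$K{\left(U,T \right)} = 2 T$
$t{\left(s \right)} = 3 + s$
$g{\left(X,W \right)} = 2 X$
$D{\left(O \right)} = 6 + 2 O$ ($D{\left(O \right)} = 2 \left(3 + O\right) = 6 + 2 O$)
$\frac{3951113 + 2976091}{-3792282 + D{\left(-1569 \right)}} = \frac{3951113 + 2976091}{-3792282 + \left(6 + 2 \left(-1569\right)\right)} = \frac{6927204}{-3792282 + \left(6 - 3138\right)} = \frac{6927204}{-3792282 - 3132} = \frac{6927204}{-3795414} = 6927204 \left(- \frac{1}{3795414}\right) = - \frac{1154534}{632569}$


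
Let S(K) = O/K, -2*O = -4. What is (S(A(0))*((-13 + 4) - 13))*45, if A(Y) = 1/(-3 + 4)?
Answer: -1980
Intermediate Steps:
O = 2 (O = -½*(-4) = 2)
A(Y) = 1 (A(Y) = 1/1 = 1)
S(K) = 2/K
(S(A(0))*((-13 + 4) - 13))*45 = ((2/1)*((-13 + 4) - 13))*45 = ((2*1)*(-9 - 13))*45 = (2*(-22))*45 = -44*45 = -1980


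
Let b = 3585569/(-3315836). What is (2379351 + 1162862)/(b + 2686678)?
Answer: 11745397385068/8908580047239 ≈ 1.3184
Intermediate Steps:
b = -3585569/3315836 (b = 3585569*(-1/3315836) = -3585569/3315836 ≈ -1.0813)
(2379351 + 1162862)/(b + 2686678) = (2379351 + 1162862)/(-3585569/3315836 + 2686678) = 3542213/(8908580047239/3315836) = 3542213*(3315836/8908580047239) = 11745397385068/8908580047239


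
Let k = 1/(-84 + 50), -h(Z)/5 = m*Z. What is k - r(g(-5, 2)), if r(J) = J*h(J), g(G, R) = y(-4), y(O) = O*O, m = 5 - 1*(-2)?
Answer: 304639/34 ≈ 8960.0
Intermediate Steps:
m = 7 (m = 5 + 2 = 7)
h(Z) = -35*Z
y(O) = O**2
g(G, R) = 16 (g(G, R) = (-4)**2 = 16)
k = -1/34 (k = 1/(-34) = -1/34 ≈ -0.029412)
r(J) = -35*J**2 (r(J) = J*(-35*J) = -35*J**2)
k - r(g(-5, 2)) = -1/34 - (-35)*16**2 = -1/34 - (-35)*256 = -1/34 - 1*(-8960) = -1/34 + 8960 = 304639/34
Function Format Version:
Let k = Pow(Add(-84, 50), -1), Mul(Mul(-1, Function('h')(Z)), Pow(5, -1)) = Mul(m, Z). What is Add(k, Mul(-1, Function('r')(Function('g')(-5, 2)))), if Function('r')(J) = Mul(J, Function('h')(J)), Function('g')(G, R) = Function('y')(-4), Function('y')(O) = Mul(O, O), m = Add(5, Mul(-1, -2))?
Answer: Rational(304639, 34) ≈ 8960.0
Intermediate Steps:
m = 7 (m = Add(5, 2) = 7)
Function('h')(Z) = Mul(-35, Z) (Function('h')(Z) = Mul(-5, Mul(7, Z)) = Mul(-35, Z))
Function('y')(O) = Pow(O, 2)
Function('g')(G, R) = 16 (Function('g')(G, R) = Pow(-4, 2) = 16)
k = Rational(-1, 34) (k = Pow(-34, -1) = Rational(-1, 34) ≈ -0.029412)
Function('r')(J) = Mul(-35, Pow(J, 2)) (Function('r')(J) = Mul(J, Mul(-35, J)) = Mul(-35, Pow(J, 2)))
Add(k, Mul(-1, Function('r')(Function('g')(-5, 2)))) = Add(Rational(-1, 34), Mul(-1, Mul(-35, Pow(16, 2)))) = Add(Rational(-1, 34), Mul(-1, Mul(-35, 256))) = Add(Rational(-1, 34), Mul(-1, -8960)) = Add(Rational(-1, 34), 8960) = Rational(304639, 34)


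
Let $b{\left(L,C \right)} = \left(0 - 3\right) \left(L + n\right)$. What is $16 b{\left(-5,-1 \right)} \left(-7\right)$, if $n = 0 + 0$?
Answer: $-1680$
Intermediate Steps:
$n = 0$
$b{\left(L,C \right)} = - 3 L$ ($b{\left(L,C \right)} = \left(0 - 3\right) \left(L + 0\right) = - 3 L$)
$16 b{\left(-5,-1 \right)} \left(-7\right) = 16 \left(\left(-3\right) \left(-5\right)\right) \left(-7\right) = 16 \cdot 15 \left(-7\right) = 240 \left(-7\right) = -1680$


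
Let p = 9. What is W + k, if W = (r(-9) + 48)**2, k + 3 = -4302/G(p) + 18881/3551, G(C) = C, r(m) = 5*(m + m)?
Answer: 4574814/3551 ≈ 1288.3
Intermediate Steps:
r(m) = 10*m (r(m) = 5*(2*m) = 10*m)
k = -1689150/3551 (k = -3 + (-4302/9 + 18881/3551) = -3 + (-4302*1/9 + 18881*(1/3551)) = -3 + (-478 + 18881/3551) = -3 - 1678497/3551 = -1689150/3551 ≈ -475.68)
W = 1764 (W = (10*(-9) + 48)**2 = (-90 + 48)**2 = (-42)**2 = 1764)
W + k = 1764 - 1689150/3551 = 4574814/3551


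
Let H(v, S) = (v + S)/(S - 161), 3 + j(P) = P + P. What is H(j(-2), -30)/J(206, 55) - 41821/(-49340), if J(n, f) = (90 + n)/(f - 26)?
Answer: 16333337/18847880 ≈ 0.86659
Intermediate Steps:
J(n, f) = (90 + n)/(-26 + f)
j(P) = -3 + 2*P (j(P) = -3 + (P + P) = -3 + 2*P)
H(v, S) = (S + v)/(-161 + S)
H(j(-2), -30)/J(206, 55) - 41821/(-49340) = ((-30 + (-3 + 2*(-2)))/(-161 - 30))/(((90 + 206)/(-26 + 55))) - 41821/(-49340) = ((-30 + (-3 - 4))/(-191))/((296/29)) - 41821*(-1/49340) = (-(-30 - 7)/191)/(((1/29)*296)) + 41821/49340 = (-1/191*(-37))/(296/29) + 41821/49340 = (37/191)*(29/296) + 41821/49340 = 29/1528 + 41821/49340 = 16333337/18847880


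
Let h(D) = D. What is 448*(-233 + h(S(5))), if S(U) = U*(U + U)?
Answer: -81984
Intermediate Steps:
S(U) = 2*U² (S(U) = U*(2*U) = 2*U²)
448*(-233 + h(S(5))) = 448*(-233 + 2*5²) = 448*(-233 + 2*25) = 448*(-233 + 50) = 448*(-183) = -81984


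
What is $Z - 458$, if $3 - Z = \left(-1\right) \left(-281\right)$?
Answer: $-736$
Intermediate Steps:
$Z = -278$ ($Z = 3 - \left(-1\right) \left(-281\right) = 3 - 281 = -278$)
$Z - 458 = -278 - 458 = -736$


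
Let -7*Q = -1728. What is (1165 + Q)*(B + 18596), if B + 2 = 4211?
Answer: 225381815/7 ≈ 3.2197e+7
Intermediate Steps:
B = 4209 (B = -2 + 4211 = 4209)
Q = 1728/7 (Q = -1/7*(-1728) = 1728/7 ≈ 246.86)
(1165 + Q)*(B + 18596) = (1165 + 1728/7)*(4209 + 18596) = (9883/7)*22805 = 225381815/7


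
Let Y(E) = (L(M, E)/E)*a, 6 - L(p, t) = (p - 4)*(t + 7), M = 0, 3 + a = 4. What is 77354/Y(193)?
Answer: 7464661/403 ≈ 18523.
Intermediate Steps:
a = 1 (a = -3 + 4 = 1)
L(p, t) = 6 - (-4 + p)*(7 + t) (L(p, t) = 6 - (p - 4)*(t + 7) = 6 - (-4 + p)*(7 + t))
Y(E) = (34 + 4*E)/E (Y(E) = ((34 - 7*0 + 4*E - 1*0*E)/E)*1 = ((34 + 0 + 4*E + 0)/E)*1 = ((34 + 4*E)/E)*1 = (34 + 4*E)/E)
77354/Y(193) = 77354/(4 + 34/193) = 77354/(806/193) = 77354*(193/806) = 7464661/403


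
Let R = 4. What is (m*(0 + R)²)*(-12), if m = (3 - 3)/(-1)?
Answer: 0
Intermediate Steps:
m = 0 (m = -1*0 = 0)
(m*(0 + R)²)*(-12) = (0*(0 + 4)²)*(-12) = (0*4²)*(-12) = (0*16)*(-12) = 0*(-12) = 0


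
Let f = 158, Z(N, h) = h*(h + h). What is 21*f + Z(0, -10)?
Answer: 3518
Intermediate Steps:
Z(N, h) = 2*h**2 (Z(N, h) = h*(2*h) = 2*h**2)
21*f + Z(0, -10) = 21*158 + 2*(-10)**2 = 3318 + 2*100 = 3318 + 200 = 3518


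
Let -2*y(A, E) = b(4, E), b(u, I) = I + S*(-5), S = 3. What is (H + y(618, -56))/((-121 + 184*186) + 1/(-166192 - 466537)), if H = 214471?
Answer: 271448966477/43155914172 ≈ 6.2900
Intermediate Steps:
b(u, I) = -15 + I (b(u, I) = I + 3*(-5) = I - 15 = -15 + I)
y(A, E) = 15/2 - E/2 (y(A, E) = -(-15 + E)/2 = 15/2 - E/2)
(H + y(618, -56))/((-121 + 184*186) + 1/(-166192 - 466537)) = (214471 + (15/2 - ½*(-56)))/((-121 + 184*186) + 1/(-166192 - 466537)) = (214471 + (15/2 + 28))/((-121 + 34224) + 1/(-632729)) = (214471 + 71/2)/(34103 - 1/632729) = 429013/(2*(21577957086/632729)) = (429013/2)*(632729/21577957086) = 271448966477/43155914172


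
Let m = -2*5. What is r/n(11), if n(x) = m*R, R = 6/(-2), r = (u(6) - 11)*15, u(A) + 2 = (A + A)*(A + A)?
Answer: 131/2 ≈ 65.500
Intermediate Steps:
u(A) = -2 + 4*A² (u(A) = -2 + (A + A)*(A + A) = -2 + (2*A)*(2*A) = -2 + 4*A²)
m = -10
r = 1965 (r = ((-2 + 4*6²) - 11)*15 = ((-2 + 4*36) - 11)*15 = ((-2 + 144) - 11)*15 = (142 - 11)*15 = 131*15 = 1965)
R = -3 (R = 6*(-½) = -3)
n(x) = 30 (n(x) = -10*(-3) = 30)
r/n(11) = 1965/30 = 1965*(1/30) = 131/2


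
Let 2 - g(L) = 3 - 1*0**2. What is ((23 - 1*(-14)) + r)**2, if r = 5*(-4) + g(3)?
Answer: 256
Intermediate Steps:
g(L) = -1 (g(L) = 2 - (3 - 1*0**2) = 2 - (3 - 1*0) = 2 - (3 + 0) = 2 - 1*3 = 2 - 3 = -1)
r = -21 (r = 5*(-4) - 1 = -20 - 1 = -21)
((23 - 1*(-14)) + r)**2 = ((23 - 1*(-14)) - 21)**2 = ((23 + 14) - 21)**2 = (37 - 21)**2 = 16**2 = 256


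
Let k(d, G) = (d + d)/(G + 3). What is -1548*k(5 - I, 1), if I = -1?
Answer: -4644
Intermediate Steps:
k(d, G) = 2*d/(3 + G) (k(d, G) = (2*d)/(3 + G) = 2*d/(3 + G))
-1548*k(5 - I, 1) = -3096*(5 - 1*(-1))/(3 + 1) = -3096*(5 + 1)/4 = -3096*6/4 = -1548*3 = -4644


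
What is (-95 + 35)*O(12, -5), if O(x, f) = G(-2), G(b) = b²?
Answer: -240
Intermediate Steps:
O(x, f) = 4 (O(x, f) = (-2)² = 4)
(-95 + 35)*O(12, -5) = (-95 + 35)*4 = -60*4 = -240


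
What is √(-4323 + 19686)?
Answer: 3*√1707 ≈ 123.95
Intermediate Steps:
√(-4323 + 19686) = √15363 = 3*√1707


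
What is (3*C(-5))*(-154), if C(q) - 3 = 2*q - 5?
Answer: 5544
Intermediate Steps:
C(q) = -2 + 2*q (C(q) = 3 + (2*q - 5) = 3 + (-5 + 2*q) = -2 + 2*q)
(3*C(-5))*(-154) = (3*(-2 + 2*(-5)))*(-154) = (3*(-2 - 10))*(-154) = (3*(-12))*(-154) = -36*(-154) = 5544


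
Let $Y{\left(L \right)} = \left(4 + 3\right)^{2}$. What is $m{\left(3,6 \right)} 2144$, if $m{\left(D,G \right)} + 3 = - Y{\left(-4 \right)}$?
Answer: $-111488$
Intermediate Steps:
$Y{\left(L \right)} = 49$ ($Y{\left(L \right)} = 7^{2} = 49$)
$m{\left(D,G \right)} = -52$ ($m{\left(D,G \right)} = -3 - 49 = -52$)
$m{\left(3,6 \right)} 2144 = \left(-52\right) 2144 = -111488$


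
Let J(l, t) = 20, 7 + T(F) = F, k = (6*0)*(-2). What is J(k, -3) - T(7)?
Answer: 20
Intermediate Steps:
k = 0 (k = 0*(-2) = 0)
T(F) = -7 + F
J(k, -3) - T(7) = 20 - (-7 + 7) = 20 - 1*0 = 20 + 0 = 20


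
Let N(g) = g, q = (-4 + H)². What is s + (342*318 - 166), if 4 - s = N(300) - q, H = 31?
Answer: 109023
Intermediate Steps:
q = 729 (q = (-4 + 31)² = 27² = 729)
s = 433 (s = 4 - (300 - 1*729) = 4 - (300 - 729) = 4 - 1*(-429) = 4 + 429 = 433)
s + (342*318 - 166) = 433 + (342*318 - 166) = 433 + (108756 - 166) = 433 + 108590 = 109023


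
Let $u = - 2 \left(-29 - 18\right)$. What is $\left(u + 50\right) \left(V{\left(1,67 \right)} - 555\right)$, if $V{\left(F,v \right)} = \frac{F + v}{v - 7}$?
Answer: $- \frac{398784}{5} \approx -79757.0$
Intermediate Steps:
$V{\left(F,v \right)} = \frac{F + v}{-7 + v}$
$u = 94$ ($u = \left(-2\right) \left(-47\right) = 94$)
$\left(u + 50\right) \left(V{\left(1,67 \right)} - 555\right) = \left(94 + 50\right) \left(\frac{1 + 67}{-7 + 67} - 555\right) = 144 \left(\frac{1}{60} \cdot 68 - 555\right) = 144 \left(\frac{17}{15} - 555\right) = 144 \left(- \frac{8308}{15}\right) = - \frac{398784}{5}$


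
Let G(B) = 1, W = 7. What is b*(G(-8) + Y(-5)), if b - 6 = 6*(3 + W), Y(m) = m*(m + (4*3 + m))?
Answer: -594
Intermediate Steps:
Y(m) = m*(12 + 2*m) (Y(m) = m*(m + (12 + m)) = m*(12 + 2*m))
b = 66 (b = 6 + 6*(3 + 7) = 6 + 6*10 = 6 + 60 = 66)
b*(G(-8) + Y(-5)) = 66*(1 + 2*(-5)*(6 - 5)) = 66*(1 + 2*(-5)*1) = 66*(1 - 10) = 66*(-9) = -594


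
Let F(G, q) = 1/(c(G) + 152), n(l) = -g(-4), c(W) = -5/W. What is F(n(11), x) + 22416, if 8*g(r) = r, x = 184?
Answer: 3183073/142 ≈ 22416.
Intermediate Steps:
g(r) = r/8
n(l) = 1/2 (n(l) = -(-4)/8 = -1*(-1/2) = 1/2)
F(G, q) = 1/(152 - 5/G) (F(G, q) = 1/(-5/G + 152) = 1/(152 - 5/G))
F(n(11), x) + 22416 = 1/(2*(-5 + 152*(1/2))) + 22416 = 1/(2*(-5 + 76)) + 22416 = (1/2)/71 + 22416 = (1/2)*(1/71) + 22416 = 1/142 + 22416 = 3183073/142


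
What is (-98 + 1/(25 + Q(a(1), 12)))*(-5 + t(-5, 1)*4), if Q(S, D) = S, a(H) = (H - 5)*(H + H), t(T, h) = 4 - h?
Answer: -11655/17 ≈ -685.59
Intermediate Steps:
a(H) = 2*H*(-5 + H) (a(H) = (-5 + H)*(2*H) = 2*H*(-5 + H))
(-98 + 1/(25 + Q(a(1), 12)))*(-5 + t(-5, 1)*4) = (-98 + 1/(25 + 2*1*(-5 + 1)))*(-5 + (4 - 1*1)*4) = (-98 + 1/(25 + 2*1*(-4)))*(-5 + (4 - 1)*4) = (-98 + 1/(25 - 8))*(-5 + 3*4) = (-98 + 1/17)*(-5 + 12) = (-98 + 1/17)*7 = -1665/17*7 = -11655/17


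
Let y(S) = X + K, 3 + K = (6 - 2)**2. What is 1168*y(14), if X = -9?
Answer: 4672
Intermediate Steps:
K = 13 (K = -3 + (6 - 2)**2 = -3 + 4**2 = -3 + 16 = 13)
y(S) = 4 (y(S) = -9 + 13 = 4)
1168*y(14) = 1168*4 = 4672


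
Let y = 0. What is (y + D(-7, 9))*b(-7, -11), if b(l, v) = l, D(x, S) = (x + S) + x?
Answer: 35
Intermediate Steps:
D(x, S) = S + 2*x (D(x, S) = (S + x) + x = S + 2*x)
(y + D(-7, 9))*b(-7, -11) = (0 + (9 + 2*(-7)))*(-7) = (0 + (9 - 14))*(-7) = (0 - 5)*(-7) = -5*(-7) = 35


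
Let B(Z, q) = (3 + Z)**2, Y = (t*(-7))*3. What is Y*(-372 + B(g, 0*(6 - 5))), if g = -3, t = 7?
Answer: 54684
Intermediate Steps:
Y = -147 (Y = (7*(-7))*3 = -49*3 = -147)
Y*(-372 + B(g, 0*(6 - 5))) = -147*(-372 + (3 - 3)**2) = -147*(-372 + 0**2) = -147*(-372 + 0) = -147*(-372) = 54684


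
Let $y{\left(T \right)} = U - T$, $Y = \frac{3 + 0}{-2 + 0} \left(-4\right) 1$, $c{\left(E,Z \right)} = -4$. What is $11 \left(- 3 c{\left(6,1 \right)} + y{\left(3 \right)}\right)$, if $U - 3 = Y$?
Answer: $198$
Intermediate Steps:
$Y = 6$ ($Y = \frac{3}{-2} \left(-4\right) 1 = 3 \left(- \frac{1}{2}\right) \left(-4\right) 1 = \left(- \frac{3}{2}\right) \left(-4\right) 1 = 6 \cdot 1 = 6$)
$U = 9$ ($U = 3 + 6 = 9$)
$y{\left(T \right)} = 9 - T$
$11 \left(- 3 c{\left(6,1 \right)} + y{\left(3 \right)}\right) = 11 \left(\left(-3\right) \left(-4\right) + \left(9 - 3\right)\right) = 11 \left(12 + \left(9 - 3\right)\right) = 11 \left(12 + 6\right) = 11 \cdot 18 = 198$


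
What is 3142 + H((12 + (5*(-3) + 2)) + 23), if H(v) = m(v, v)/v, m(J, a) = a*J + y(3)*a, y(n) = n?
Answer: 3167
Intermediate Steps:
m(J, a) = 3*a + J*a (m(J, a) = a*J + 3*a = J*a + 3*a = 3*a + J*a)
H(v) = 3 + v (H(v) = (v*(3 + v))/v = 3 + v)
3142 + H((12 + (5*(-3) + 2)) + 23) = 3142 + (3 + ((12 + (5*(-3) + 2)) + 23)) = 3142 + (3 + ((12 + (-15 + 2)) + 23)) = 3142 + (3 + ((12 - 13) + 23)) = 3142 + (3 + (-1 + 23)) = 3142 + (3 + 22) = 3142 + 25 = 3167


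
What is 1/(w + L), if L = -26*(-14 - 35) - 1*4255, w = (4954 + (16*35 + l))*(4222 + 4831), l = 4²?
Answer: 1/50060109 ≈ 1.9976e-8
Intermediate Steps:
l = 16
w = 50063090 (w = (4954 + (16*35 + 16))*(4222 + 4831) = (4954 + (560 + 16))*9053 = (4954 + 576)*9053 = 5530*9053 = 50063090)
L = -2981 (L = -26*(-49) - 4255 = 1274 - 4255 = -2981)
1/(w + L) = 1/(50063090 - 2981) = 1/50060109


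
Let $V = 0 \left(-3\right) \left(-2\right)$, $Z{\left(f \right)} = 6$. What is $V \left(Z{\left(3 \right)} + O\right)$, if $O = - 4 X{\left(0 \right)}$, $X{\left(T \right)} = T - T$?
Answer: $0$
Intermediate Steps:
$X{\left(T \right)} = 0$
$O = 0$ ($O = \left(-4\right) 0 = 0$)
$V = 0$ ($V = 0 \left(-2\right) = 0$)
$V \left(Z{\left(3 \right)} + O\right) = 0 \left(6 + 0\right) = 0 \cdot 6 = 0$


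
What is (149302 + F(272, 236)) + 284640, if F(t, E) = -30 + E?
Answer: 434148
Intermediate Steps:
(149302 + F(272, 236)) + 284640 = (149302 + (-30 + 236)) + 284640 = (149302 + 206) + 284640 = 149508 + 284640 = 434148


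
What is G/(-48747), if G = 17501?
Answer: -17501/48747 ≈ -0.35902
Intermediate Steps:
G/(-48747) = 17501/(-48747) = 17501*(-1/48747) = -17501/48747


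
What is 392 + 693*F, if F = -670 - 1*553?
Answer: -847147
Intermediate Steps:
F = -1223 (F = -670 - 553 = -1223)
392 + 693*F = 392 + 693*(-1223) = 392 - 847539 = -847147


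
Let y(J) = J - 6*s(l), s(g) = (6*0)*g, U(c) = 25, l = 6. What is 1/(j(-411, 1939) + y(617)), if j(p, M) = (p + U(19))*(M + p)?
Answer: -1/589191 ≈ -1.6972e-6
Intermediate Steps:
s(g) = 0 (s(g) = 0*g = 0)
j(p, M) = (25 + p)*(M + p) (j(p, M) = (p + 25)*(M + p) = (25 + p)*(M + p))
y(J) = J (y(J) = J - 6*0 = J + 0 = J)
1/(j(-411, 1939) + y(617)) = 1/(((-411)**2 + 25*1939 + 25*(-411) + 1939*(-411)) + 617) = 1/((168921 + 48475 - 10275 - 796929) + 617) = 1/(-589808 + 617) = 1/(-589191) = -1/589191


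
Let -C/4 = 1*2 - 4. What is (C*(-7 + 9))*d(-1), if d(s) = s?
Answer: -16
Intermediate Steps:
C = 8 (C = -4*(1*2 - 4) = -4*(2 - 4) = -4*(-2) = 8)
(C*(-7 + 9))*d(-1) = (8*(-7 + 9))*(-1) = (8*2)*(-1) = 16*(-1) = -16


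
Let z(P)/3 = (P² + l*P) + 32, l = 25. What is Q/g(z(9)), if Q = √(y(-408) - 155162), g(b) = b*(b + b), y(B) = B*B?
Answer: √11302/2056392 ≈ 5.1698e-5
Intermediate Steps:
z(P) = 96 + 3*P² + 75*P (z(P) = 3*((P² + 25*P) + 32) = 3*(32 + P² + 25*P) = 96 + 3*P² + 75*P)
y(B) = B²
g(b) = 2*b² (g(b) = b*(2*b) = 2*b²)
Q = √11302 (Q = √((-408)² - 155162) = √(166464 - 155162) = √11302 ≈ 106.31)
Q/g(z(9)) = √11302/((2*(96 + 3*9² + 75*9)²)) = √11302/((2*(96 + 3*81 + 675)²)) = √11302/((2*(96 + 243 + 675)²)) = √11302/((2*1014²)) = √11302/((2*1028196)) = √11302/2056392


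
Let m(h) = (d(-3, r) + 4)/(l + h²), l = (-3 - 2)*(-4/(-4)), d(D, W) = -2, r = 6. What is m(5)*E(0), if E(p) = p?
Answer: 0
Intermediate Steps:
l = -5 (l = -(-20)*(-1)/4 = -5*1 = -5)
m(h) = 2/(-5 + h²) (m(h) = (-2 + 4)/(-5 + h²) = 2/(-5 + h²))
m(5)*E(0) = (2/(-5 + 5²))*0 = (2/(-5 + 25))*0 = (2/20)*0 = (2*(1/20))*0 = (⅒)*0 = 0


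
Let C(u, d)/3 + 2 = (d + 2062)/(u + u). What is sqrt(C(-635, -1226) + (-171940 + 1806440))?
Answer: 38*sqrt(456418315)/635 ≈ 1278.5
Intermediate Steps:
C(u, d) = -6 + 3*(2062 + d)/(2*u) (C(u, d) = -6 + 3*((d + 2062)/(u + u)) = -6 + 3*((2062 + d)/((2*u))) = -6 + 3*((2062 + d)*(1/(2*u))) = -6 + 3*((2062 + d)/(2*u)) = -6 + 3*(2062 + d)/(2*u))
sqrt(C(-635, -1226) + (-171940 + 1806440)) = sqrt((3/2)*(2062 - 1226 - 4*(-635))/(-635) + (-171940 + 1806440)) = sqrt((3/2)*(-1/635)*(2062 - 1226 + 2540) + 1634500) = sqrt((3/2)*(-1/635)*3376 + 1634500) = sqrt(-5064/635 + 1634500) = sqrt(1037902436/635) = 38*sqrt(456418315)/635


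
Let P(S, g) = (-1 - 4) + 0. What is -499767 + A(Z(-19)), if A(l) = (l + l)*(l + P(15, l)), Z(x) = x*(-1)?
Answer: -499235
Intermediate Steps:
P(S, g) = -5 (P(S, g) = -5 + 0 = -5)
Z(x) = -x
A(l) = 2*l*(-5 + l) (A(l) = (l + l)*(l - 5) = (2*l)*(-5 + l) = 2*l*(-5 + l))
-499767 + A(Z(-19)) = -499767 + 2*(-1*(-19))*(-5 - 1*(-19)) = -499767 + 2*19*(-5 + 19) = -499767 + 2*19*14 = -499767 + 532 = -499235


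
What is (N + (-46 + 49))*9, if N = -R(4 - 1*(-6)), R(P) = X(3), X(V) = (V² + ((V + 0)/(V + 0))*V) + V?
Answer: -108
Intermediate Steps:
X(V) = V² + 2*V (X(V) = (V² + (V/V)*V) + V = (V² + 1*V) + V = (V² + V) + V = (V + V²) + V = V² + 2*V)
R(P) = 15 (R(P) = 3*(2 + 3) = 3*5 = 15)
N = -15 (N = -1*15 = -15)
(N + (-46 + 49))*9 = (-15 + (-46 + 49))*9 = (-15 + 3)*9 = -12*9 = -108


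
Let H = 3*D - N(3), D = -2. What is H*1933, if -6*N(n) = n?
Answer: -21263/2 ≈ -10632.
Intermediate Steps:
N(n) = -n/6
H = -11/2 (H = 3*(-2) - (-1)*3/6 = -6 - 1*(-½) = -6 + ½ = -11/2 ≈ -5.5000)
H*1933 = -11/2*1933 = -21263/2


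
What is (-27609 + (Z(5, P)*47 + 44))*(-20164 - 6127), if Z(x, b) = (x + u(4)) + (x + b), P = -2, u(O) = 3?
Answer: 711118968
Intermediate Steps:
Z(x, b) = 3 + b + 2*x (Z(x, b) = (x + 3) + (x + b) = (3 + x) + (b + x) = 3 + b + 2*x)
(-27609 + (Z(5, P)*47 + 44))*(-20164 - 6127) = (-27609 + ((3 - 2 + 2*5)*47 + 44))*(-20164 - 6127) = (-27609 + ((3 - 2 + 10)*47 + 44))*(-26291) = (-27609 + (11*47 + 44))*(-26291) = (-27609 + (517 + 44))*(-26291) = (-27609 + 561)*(-26291) = -27048*(-26291) = 711118968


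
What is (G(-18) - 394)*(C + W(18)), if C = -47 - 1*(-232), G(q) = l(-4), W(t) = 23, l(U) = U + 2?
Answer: -82368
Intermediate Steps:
l(U) = 2 + U
G(q) = -2 (G(q) = 2 - 4 = -2)
C = 185 (C = -47 + 232 = 185)
(G(-18) - 394)*(C + W(18)) = (-2 - 394)*(185 + 23) = -396*208 = -82368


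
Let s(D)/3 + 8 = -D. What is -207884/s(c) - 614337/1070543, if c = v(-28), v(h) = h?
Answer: -55646405308/16058145 ≈ -3465.3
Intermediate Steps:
c = -28
s(D) = -24 - 3*D (s(D) = -24 + 3*(-D) = -24 - 3*D)
-207884/s(c) - 614337/1070543 = -207884/(-24 - 3*(-28)) - 614337/1070543 = -207884/(-24 + 84) - 614337*1/1070543 = -207884/60 - 614337/1070543 = -207884*1/60 - 614337/1070543 = -51971/15 - 614337/1070543 = -55646405308/16058145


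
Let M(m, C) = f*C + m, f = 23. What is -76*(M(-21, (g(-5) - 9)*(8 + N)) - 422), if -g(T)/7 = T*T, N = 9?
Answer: 5501412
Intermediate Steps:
g(T) = -7*T² (g(T) = -7*T*T = -7*T²)
M(m, C) = m + 23*C (M(m, C) = 23*C + m = m + 23*C)
-76*(M(-21, (g(-5) - 9)*(8 + N)) - 422) = -76*((-21 + 23*((-7*(-5)² - 9)*(8 + 9))) - 422) = -76*((-21 + 23*((-7*25 - 9)*17)) - 422) = -76*((-21 + 23*((-175 - 9)*17)) - 422) = -76*((-21 + 23*(-184*17)) - 422) = -76*((-21 + 23*(-3128)) - 422) = -76*((-21 - 71944) - 422) = -76*(-71965 - 422) = -76*(-72387) = 5501412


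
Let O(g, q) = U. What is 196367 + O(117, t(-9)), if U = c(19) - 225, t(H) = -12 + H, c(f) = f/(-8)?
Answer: 1569117/8 ≈ 1.9614e+5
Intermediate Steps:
c(f) = -f/8 (c(f) = f*(-⅛) = -f/8)
U = -1819/8 (U = -⅛*19 - 225 = -19/8 - 225 = -1819/8 ≈ -227.38)
O(g, q) = -1819/8
196367 + O(117, t(-9)) = 196367 - 1819/8 = 1569117/8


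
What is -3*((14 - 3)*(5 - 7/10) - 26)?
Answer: -639/10 ≈ -63.900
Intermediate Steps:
-3*((14 - 3)*(5 - 7/10) - 26) = -3*(11*(5 - 7*⅒) - 26) = -3*(11*(5 - 7/10) - 26) = -3*(11*(43/10) - 26) = -3*(473/10 - 26) = -3*213/10 = -639/10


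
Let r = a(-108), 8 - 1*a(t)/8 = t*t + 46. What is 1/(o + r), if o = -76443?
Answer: -1/170059 ≈ -5.8803e-6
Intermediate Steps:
a(t) = -304 - 8*t**2 (a(t) = 64 - 8*(t*t + 46) = 64 - 8*(t**2 + 46) = 64 - 8*(46 + t**2) = 64 + (-368 - 8*t**2) = -304 - 8*t**2)
r = -93616 (r = -304 - 8*(-108)**2 = -304 - 8*11664 = -304 - 93312 = -93616)
1/(o + r) = 1/(-76443 - 93616) = 1/(-170059) = -1/170059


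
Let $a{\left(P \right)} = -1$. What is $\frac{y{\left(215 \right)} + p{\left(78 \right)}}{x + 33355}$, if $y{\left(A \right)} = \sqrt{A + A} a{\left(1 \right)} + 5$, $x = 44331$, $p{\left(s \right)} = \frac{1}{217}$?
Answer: $\frac{543}{8428931} - \frac{\sqrt{430}}{77686} \approx -0.00020251$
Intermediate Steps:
$p{\left(s \right)} = \frac{1}{217}$
$y{\left(A \right)} = 5 - \sqrt{2} \sqrt{A}$ ($y{\left(A \right)} = \sqrt{A + A} \left(-1\right) + 5 = \sqrt{2 A} \left(-1\right) + 5 = \sqrt{2} \sqrt{A} \left(-1\right) + 5 = - \sqrt{2} \sqrt{A} + 5 = 5 - \sqrt{2} \sqrt{A}$)
$\frac{y{\left(215 \right)} + p{\left(78 \right)}}{x + 33355} = \frac{\left(5 - \sqrt{2} \sqrt{215}\right) + \frac{1}{217}}{44331 + 33355} = \frac{\left(5 - \sqrt{430}\right) + \frac{1}{217}}{77686} = \left(\frac{1086}{217} - \sqrt{430}\right) \frac{1}{77686} = \frac{543}{8428931} - \frac{\sqrt{430}}{77686}$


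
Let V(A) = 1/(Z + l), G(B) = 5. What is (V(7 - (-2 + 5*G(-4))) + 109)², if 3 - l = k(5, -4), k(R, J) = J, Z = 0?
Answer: 583696/49 ≈ 11912.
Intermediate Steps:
l = 7 (l = 3 - 1*(-4) = 3 + 4 = 7)
V(A) = ⅐ (V(A) = 1/(0 + 7) = 1/7 = ⅐)
(V(7 - (-2 + 5*G(-4))) + 109)² = (⅐ + 109)² = (764/7)² = 583696/49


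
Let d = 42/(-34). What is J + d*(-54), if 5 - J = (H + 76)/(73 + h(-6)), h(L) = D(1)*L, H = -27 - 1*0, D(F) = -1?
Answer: 95468/1343 ≈ 71.086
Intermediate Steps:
H = -27 (H = -27 + 0 = -27)
h(L) = -L
J = 346/79 (J = 5 - (-27 + 76)/(73 - 1*(-6)) = 5 - 49/(73 + 6) = 5 - 49/79 = 346/79 ≈ 4.3797)
d = -21/17 (d = 42*(-1/34) = -21/17 ≈ -1.2353)
J + d*(-54) = 346/79 - 21/17*(-54) = 346/79 + 1134/17 = 95468/1343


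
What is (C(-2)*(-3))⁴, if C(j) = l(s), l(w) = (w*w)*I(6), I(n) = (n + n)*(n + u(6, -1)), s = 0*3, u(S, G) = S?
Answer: 0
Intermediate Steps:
s = 0
I(n) = 2*n*(6 + n) (I(n) = (n + n)*(n + 6) = (2*n)*(6 + n) = 2*n*(6 + n))
l(w) = 144*w² (l(w) = (w*w)*(2*6*(6 + 6)) = w²*(2*6*12) = w²*144 = 144*w²)
C(j) = 0 (C(j) = 144*0² = 144*0 = 0)
(C(-2)*(-3))⁴ = (0*(-3))⁴ = 0⁴ = 0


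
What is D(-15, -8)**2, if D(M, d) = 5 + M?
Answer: 100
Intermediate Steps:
D(-15, -8)**2 = (5 - 15)**2 = (-10)**2 = 100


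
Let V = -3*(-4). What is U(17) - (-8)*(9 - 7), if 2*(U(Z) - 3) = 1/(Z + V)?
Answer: 1103/58 ≈ 19.017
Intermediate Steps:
V = 12
U(Z) = 3 + 1/(2*(12 + Z)) (U(Z) = 3 + 1/(2*(Z + 12)) = 3 + 1/(2*(12 + Z)))
U(17) - (-8)*(9 - 7) = (73 + 6*17)/(2*(12 + 17)) - (-8)*(9 - 7) = (1/2)*(73 + 102)/29 - (-8)*2 = (1/2)*(1/29)*175 - 1*(-16) = 175/58 + 16 = 1103/58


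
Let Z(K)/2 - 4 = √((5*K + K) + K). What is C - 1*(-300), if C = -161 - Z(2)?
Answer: 131 - 2*√14 ≈ 123.52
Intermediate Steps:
Z(K) = 8 + 2*√7*√K (Z(K) = 8 + 2*√((5*K + K) + K) = 8 + 2*√(6*K + K) = 8 + 2*√(7*K) = 8 + 2*(√7*√K) = 8 + 2*√7*√K)
C = -169 - 2*√14 (C = -161 - (8 + 2*√7*√2) = -161 - (8 + 2*√14) = -161 + (-8 - 2*√14) = -169 - 2*√14 ≈ -176.48)
C - 1*(-300) = (-169 - 2*√14) - 1*(-300) = (-169 - 2*√14) + 300 = 131 - 2*√14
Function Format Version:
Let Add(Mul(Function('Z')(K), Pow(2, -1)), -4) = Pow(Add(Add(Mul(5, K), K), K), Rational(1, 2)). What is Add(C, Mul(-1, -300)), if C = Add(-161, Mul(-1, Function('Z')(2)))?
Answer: Add(131, Mul(-2, Pow(14, Rational(1, 2)))) ≈ 123.52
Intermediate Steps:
Function('Z')(K) = Add(8, Mul(2, Pow(7, Rational(1, 2)), Pow(K, Rational(1, 2)))) (Function('Z')(K) = Add(8, Mul(2, Pow(Add(Add(Mul(5, K), K), K), Rational(1, 2)))) = Add(8, Mul(2, Pow(Add(Mul(6, K), K), Rational(1, 2)))) = Add(8, Mul(2, Pow(Mul(7, K), Rational(1, 2)))) = Add(8, Mul(2, Mul(Pow(7, Rational(1, 2)), Pow(K, Rational(1, 2))))) = Add(8, Mul(2, Pow(7, Rational(1, 2)), Pow(K, Rational(1, 2)))))
C = Add(-169, Mul(-2, Pow(14, Rational(1, 2)))) (C = Add(-161, Mul(-1, Add(8, Mul(2, Pow(7, Rational(1, 2)), Pow(2, Rational(1, 2)))))) = Add(-161, Mul(-1, Add(8, Mul(2, Pow(14, Rational(1, 2)))))) = Add(-161, Add(-8, Mul(-2, Pow(14, Rational(1, 2))))) = Add(-169, Mul(-2, Pow(14, Rational(1, 2)))) ≈ -176.48)
Add(C, Mul(-1, -300)) = Add(Add(-169, Mul(-2, Pow(14, Rational(1, 2)))), Mul(-1, -300)) = Add(Add(-169, Mul(-2, Pow(14, Rational(1, 2)))), 300) = Add(131, Mul(-2, Pow(14, Rational(1, 2))))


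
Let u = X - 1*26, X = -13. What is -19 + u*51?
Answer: -2008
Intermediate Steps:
u = -39 (u = -13 - 1*26 = -13 - 26 = -39)
-19 + u*51 = -19 - 39*51 = -19 - 1989 = -2008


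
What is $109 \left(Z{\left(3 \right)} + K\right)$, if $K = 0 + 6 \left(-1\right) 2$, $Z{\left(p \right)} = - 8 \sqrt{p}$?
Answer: $-1308 - 872 \sqrt{3} \approx -2818.3$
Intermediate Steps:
$K = -12$ ($K = 0 - 12 = -12$)
$109 \left(Z{\left(3 \right)} + K\right) = 109 \left(- 8 \sqrt{3} - 12\right) = 109 \left(-12 - 8 \sqrt{3}\right) = -1308 - 872 \sqrt{3}$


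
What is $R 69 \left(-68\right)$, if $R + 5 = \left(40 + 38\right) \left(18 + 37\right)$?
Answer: $-20105220$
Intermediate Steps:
$R = 4285$ ($R = -5 + \left(40 + 38\right) \left(18 + 37\right) = -5 + 78 \cdot 55 = -5 + 4290 = 4285$)
$R 69 \left(-68\right) = 4285 \cdot 69 \left(-68\right) = 295665 \left(-68\right) = -20105220$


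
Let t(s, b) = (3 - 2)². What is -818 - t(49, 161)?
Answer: -819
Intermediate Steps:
t(s, b) = 1 (t(s, b) = 1² = 1)
-818 - t(49, 161) = -818 - 1*1 = -818 - 1 = -819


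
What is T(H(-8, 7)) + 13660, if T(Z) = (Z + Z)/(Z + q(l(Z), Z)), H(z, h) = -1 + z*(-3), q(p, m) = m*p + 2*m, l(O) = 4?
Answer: 95622/7 ≈ 13660.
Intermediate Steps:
q(p, m) = 2*m + m*p
H(z, h) = -1 - 3*z
T(Z) = 2/7 (T(Z) = (Z + Z)/(Z + Z*(2 + 4)) = (2*Z)/(Z + Z*6) = (2*Z)/(Z + 6*Z) = (2*Z)/((7*Z)) = (2*Z)*(1/(7*Z)) = 2/7)
T(H(-8, 7)) + 13660 = 2/7 + 13660 = 95622/7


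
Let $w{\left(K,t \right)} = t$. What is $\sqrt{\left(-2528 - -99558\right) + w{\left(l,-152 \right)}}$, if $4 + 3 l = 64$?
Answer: $\sqrt{96878} \approx 311.25$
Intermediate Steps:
$l = 20$ ($l = - \frac{4}{3} + \frac{1}{3} \cdot 64 = - \frac{4}{3} + \frac{64}{3} = 20$)
$\sqrt{\left(-2528 - -99558\right) + w{\left(l,-152 \right)}} = \sqrt{\left(-2528 - -99558\right) - 152} = \sqrt{\left(-2528 + 99558\right) - 152} = \sqrt{97030 - 152} = \sqrt{96878}$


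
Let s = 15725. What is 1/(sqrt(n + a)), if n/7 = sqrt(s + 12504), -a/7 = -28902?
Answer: sqrt(7)/(7*sqrt(28902 + sqrt(28229))) ≈ 0.0022168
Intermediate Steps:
a = 202314 (a = -7*(-28902) = 202314)
n = 7*sqrt(28229) (n = 7*sqrt(15725 + 12504) = 7*sqrt(28229) ≈ 1176.1)
1/(sqrt(n + a)) = 1/(sqrt(7*sqrt(28229) + 202314)) = 1/(sqrt(202314 + 7*sqrt(28229))) = 1/sqrt(202314 + 7*sqrt(28229))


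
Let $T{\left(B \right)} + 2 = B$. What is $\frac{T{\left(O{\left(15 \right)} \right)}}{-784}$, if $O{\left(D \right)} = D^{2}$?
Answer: $- \frac{223}{784} \approx -0.28444$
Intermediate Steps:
$T{\left(B \right)} = -2 + B$
$\frac{T{\left(O{\left(15 \right)} \right)}}{-784} = \frac{-2 + 15^{2}}{-784} = \left(-2 + 225\right) \left(- \frac{1}{784}\right) = 223 \left(- \frac{1}{784}\right) = - \frac{223}{784}$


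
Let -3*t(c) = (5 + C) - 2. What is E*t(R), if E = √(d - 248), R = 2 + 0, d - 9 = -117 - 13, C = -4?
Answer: I*√41 ≈ 6.4031*I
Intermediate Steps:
d = -121 (d = 9 + (-117 - 13) = 9 - 130 = -121)
R = 2
t(c) = ⅓ (t(c) = -((5 - 4) - 2)/3 = -(1 - 2)/3 = -⅓*(-1) = ⅓)
E = 3*I*√41 (E = √(-121 - 248) = √(-369) = 3*I*√41 ≈ 19.209*I)
E*t(R) = (3*I*√41)*(⅓) = I*√41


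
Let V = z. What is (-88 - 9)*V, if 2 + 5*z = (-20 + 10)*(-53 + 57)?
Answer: 4074/5 ≈ 814.80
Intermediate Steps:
z = -42/5 (z = -2/5 + ((-20 + 10)*(-53 + 57))/5 = -2/5 + (-10*4)/5 = -2/5 + (1/5)*(-40) = -2/5 - 8 = -42/5 ≈ -8.4000)
V = -42/5 ≈ -8.4000
(-88 - 9)*V = (-88 - 9)*(-42/5) = -97*(-42/5) = 4074/5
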